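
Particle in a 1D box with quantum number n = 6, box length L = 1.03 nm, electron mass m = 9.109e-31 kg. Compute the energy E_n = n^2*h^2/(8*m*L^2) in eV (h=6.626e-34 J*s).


E = n^2 * h^2 / (8 * m * L^2)
= 6^2 * (6.626e-34)^2 / (8 * 9.109e-31 * (1.03e-9)^2)
= 36 * 4.3904e-67 / (8 * 9.109e-31 * 1.0609e-18)
= 2.0444e-18 J
= 12.7617 eV

12.7617


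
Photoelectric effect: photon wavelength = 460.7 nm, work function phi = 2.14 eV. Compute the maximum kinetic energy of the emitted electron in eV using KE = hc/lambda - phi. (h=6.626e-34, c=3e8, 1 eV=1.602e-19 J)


E_photon = hc / lambda
= (6.626e-34)(3e8) / (460.7e-9)
= 4.3147e-19 J
= 2.6933 eV
KE = E_photon - phi
= 2.6933 - 2.14
= 0.5533 eV

0.5533


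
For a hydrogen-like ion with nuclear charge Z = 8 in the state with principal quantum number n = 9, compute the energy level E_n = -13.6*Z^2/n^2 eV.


E_n = -13.6 * Z^2 / n^2
= -13.6 * 8^2 / 9^2
= -13.6 * 64 / 81
= -10.7457 eV

-10.7457


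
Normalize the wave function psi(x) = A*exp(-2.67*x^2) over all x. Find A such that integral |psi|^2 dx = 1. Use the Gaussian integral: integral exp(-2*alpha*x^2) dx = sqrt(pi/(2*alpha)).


integral |psi|^2 dx = A^2 * sqrt(pi/(2*alpha)) = 1
A^2 = sqrt(2*alpha/pi)
= sqrt(2 * 2.67 / pi)
= 1.303754
A = sqrt(1.303754)
= 1.1418

1.1418


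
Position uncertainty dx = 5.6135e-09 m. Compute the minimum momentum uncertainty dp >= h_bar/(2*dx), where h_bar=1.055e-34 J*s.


dp = h_bar / (2 * dx)
= 1.055e-34 / (2 * 5.6135e-09)
= 1.055e-34 / 1.1227e-08
= 9.3970e-27 kg*m/s

9.3970e-27


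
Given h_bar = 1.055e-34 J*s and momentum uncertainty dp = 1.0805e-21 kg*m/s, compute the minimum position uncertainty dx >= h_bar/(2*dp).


dx = h_bar / (2 * dp)
= 1.055e-34 / (2 * 1.0805e-21)
= 1.055e-34 / 2.1610e-21
= 4.8820e-14 m

4.8820e-14


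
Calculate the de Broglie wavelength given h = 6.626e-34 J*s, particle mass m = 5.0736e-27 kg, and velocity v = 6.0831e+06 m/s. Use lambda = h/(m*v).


lambda = h / (m * v)
= 6.626e-34 / (5.0736e-27 * 6.0831e+06)
= 6.626e-34 / 3.0863e-20
= 2.1469e-14 m

2.1469e-14


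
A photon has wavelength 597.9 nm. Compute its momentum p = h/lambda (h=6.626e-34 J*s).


p = h / lambda
= 6.626e-34 / (597.9e-9)
= 6.626e-34 / 5.9790e-07
= 1.1082e-27 kg*m/s

1.1082e-27


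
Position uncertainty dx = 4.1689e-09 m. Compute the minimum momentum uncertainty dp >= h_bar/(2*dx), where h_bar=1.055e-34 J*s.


dp = h_bar / (2 * dx)
= 1.055e-34 / (2 * 4.1689e-09)
= 1.055e-34 / 8.3378e-09
= 1.2653e-26 kg*m/s

1.2653e-26


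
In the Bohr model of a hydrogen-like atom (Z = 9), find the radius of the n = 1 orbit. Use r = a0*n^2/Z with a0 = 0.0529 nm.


r = a0 * n^2 / Z
= 0.0529 * 1^2 / 9
= 0.0529 * 1 / 9
= 0.0059 nm

0.0059


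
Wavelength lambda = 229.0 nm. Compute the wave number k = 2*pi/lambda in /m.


k = 2 * pi / lambda
= 6.2832 / (229.0e-9)
= 6.2832 / 2.2900e-07
= 2.7437e+07 /m

2.7437e+07


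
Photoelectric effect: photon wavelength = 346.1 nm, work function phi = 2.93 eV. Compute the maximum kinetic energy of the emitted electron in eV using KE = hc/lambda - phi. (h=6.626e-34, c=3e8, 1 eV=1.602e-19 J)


E_photon = hc / lambda
= (6.626e-34)(3e8) / (346.1e-9)
= 5.7434e-19 J
= 3.5852 eV
KE = E_photon - phi
= 3.5852 - 2.93
= 0.6552 eV

0.6552


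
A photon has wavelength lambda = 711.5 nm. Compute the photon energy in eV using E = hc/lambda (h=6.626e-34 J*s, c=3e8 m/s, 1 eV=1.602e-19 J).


E = hc / lambda
= (6.626e-34)(3e8) / (711.5e-9)
= 1.9878e-25 / 7.1150e-07
= 2.7938e-19 J
Converting to eV: 2.7938e-19 / 1.602e-19
= 1.744 eV

1.744


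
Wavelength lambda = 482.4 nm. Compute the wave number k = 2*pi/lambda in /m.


k = 2 * pi / lambda
= 6.2832 / (482.4e-9)
= 6.2832 / 4.8240e-07
= 1.3025e+07 /m

1.3025e+07


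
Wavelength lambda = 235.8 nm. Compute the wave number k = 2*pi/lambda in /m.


k = 2 * pi / lambda
= 6.2832 / (235.8e-9)
= 6.2832 / 2.3580e-07
= 2.6646e+07 /m

2.6646e+07


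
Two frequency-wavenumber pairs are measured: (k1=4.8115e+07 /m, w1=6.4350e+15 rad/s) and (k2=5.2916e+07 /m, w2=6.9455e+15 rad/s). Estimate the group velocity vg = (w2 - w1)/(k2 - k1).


vg = (w2 - w1) / (k2 - k1)
= (6.9455e+15 - 6.4350e+15) / (5.2916e+07 - 4.8115e+07)
= 5.1050e+14 / 4.8010e+06
= 1.0633e+08 m/s

1.0633e+08


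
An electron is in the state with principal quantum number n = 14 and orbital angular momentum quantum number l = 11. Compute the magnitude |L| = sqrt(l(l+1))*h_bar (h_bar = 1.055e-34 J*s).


L = sqrt(l*(l+1)) * h_bar
= sqrt(11 * 12) * 1.055e-34
= sqrt(132) * 1.055e-34
= 11.4891 * 1.055e-34
= 1.2121e-33 J*s

1.2121e-33


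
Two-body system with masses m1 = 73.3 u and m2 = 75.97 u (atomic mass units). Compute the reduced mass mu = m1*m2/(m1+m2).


mu = m1 * m2 / (m1 + m2)
= 73.3 * 75.97 / (73.3 + 75.97)
= 5568.601 / 149.27
= 37.3056 u

37.3056


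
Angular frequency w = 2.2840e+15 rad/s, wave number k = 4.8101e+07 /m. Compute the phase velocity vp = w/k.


vp = w / k
= 2.2840e+15 / 4.8101e+07
= 4.7483e+07 m/s

4.7483e+07


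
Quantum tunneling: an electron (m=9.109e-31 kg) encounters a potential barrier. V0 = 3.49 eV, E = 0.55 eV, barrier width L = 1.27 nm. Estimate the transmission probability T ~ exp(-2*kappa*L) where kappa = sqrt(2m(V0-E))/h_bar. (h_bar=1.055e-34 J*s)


V0 - E = 2.94 eV = 4.7099e-19 J
kappa = sqrt(2 * m * (V0-E)) / h_bar
= sqrt(2 * 9.109e-31 * 4.7099e-19) / 1.055e-34
= 8.7802e+09 /m
2*kappa*L = 2 * 8.7802e+09 * 1.27e-9
= 22.3016
T = exp(-22.3016) = 2.063132e-10

2.063132e-10


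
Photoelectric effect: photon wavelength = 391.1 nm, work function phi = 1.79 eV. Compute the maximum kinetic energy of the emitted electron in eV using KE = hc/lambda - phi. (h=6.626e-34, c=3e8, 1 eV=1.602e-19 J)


E_photon = hc / lambda
= (6.626e-34)(3e8) / (391.1e-9)
= 5.0826e-19 J
= 3.1727 eV
KE = E_photon - phi
= 3.1727 - 1.79
= 1.3827 eV

1.3827


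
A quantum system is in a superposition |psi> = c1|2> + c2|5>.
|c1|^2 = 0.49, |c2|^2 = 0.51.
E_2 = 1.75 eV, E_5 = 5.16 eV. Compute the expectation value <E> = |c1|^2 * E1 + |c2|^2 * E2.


<E> = |c1|^2 * E1 + |c2|^2 * E2
= 0.49 * 1.75 + 0.51 * 5.16
= 0.8575 + 2.6316
= 3.4891 eV

3.4891


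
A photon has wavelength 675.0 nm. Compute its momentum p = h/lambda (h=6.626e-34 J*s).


p = h / lambda
= 6.626e-34 / (675.0e-9)
= 6.626e-34 / 6.7500e-07
= 9.8163e-28 kg*m/s

9.8163e-28


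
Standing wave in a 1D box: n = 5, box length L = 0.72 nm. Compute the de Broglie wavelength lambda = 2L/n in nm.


lambda = 2L / n
= 2 * 0.72 / 5
= 1.44 / 5
= 0.288 nm

0.288


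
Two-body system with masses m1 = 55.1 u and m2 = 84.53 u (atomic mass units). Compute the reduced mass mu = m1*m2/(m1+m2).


mu = m1 * m2 / (m1 + m2)
= 55.1 * 84.53 / (55.1 + 84.53)
= 4657.603 / 139.63
= 33.3567 u

33.3567


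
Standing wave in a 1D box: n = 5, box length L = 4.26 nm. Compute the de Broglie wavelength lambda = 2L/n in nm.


lambda = 2L / n
= 2 * 4.26 / 5
= 8.52 / 5
= 1.704 nm

1.704


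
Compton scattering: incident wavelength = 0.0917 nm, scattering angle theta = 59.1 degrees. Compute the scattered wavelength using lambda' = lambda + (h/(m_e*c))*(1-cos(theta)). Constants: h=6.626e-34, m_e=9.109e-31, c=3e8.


Compton wavelength: h/(m_e*c) = 2.4247e-12 m
d_lambda = 2.4247e-12 * (1 - cos(59.1 deg))
= 2.4247e-12 * 0.486459
= 1.1795e-12 m = 0.00118 nm
lambda' = 0.0917 + 0.00118
= 0.09288 nm

0.09288


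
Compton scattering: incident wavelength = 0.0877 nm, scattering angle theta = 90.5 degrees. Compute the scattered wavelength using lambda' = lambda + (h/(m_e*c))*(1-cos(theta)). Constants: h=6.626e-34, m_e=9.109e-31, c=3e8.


Compton wavelength: h/(m_e*c) = 2.4247e-12 m
d_lambda = 2.4247e-12 * (1 - cos(90.5 deg))
= 2.4247e-12 * 1.008727
= 2.4459e-12 m = 0.002446 nm
lambda' = 0.0877 + 0.002446
= 0.090146 nm

0.090146


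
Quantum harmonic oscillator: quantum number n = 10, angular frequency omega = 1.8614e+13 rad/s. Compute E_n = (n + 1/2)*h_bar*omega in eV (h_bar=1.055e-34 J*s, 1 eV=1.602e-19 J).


E = (n + 1/2) * h_bar * omega
= (10 + 0.5) * 1.055e-34 * 1.8614e+13
= 10.5 * 1.9638e-21
= 2.0620e-20 J
= 0.1287 eV

0.1287


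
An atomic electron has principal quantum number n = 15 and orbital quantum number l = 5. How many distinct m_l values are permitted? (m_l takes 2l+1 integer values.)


m_l ranges from -l to +l in integer steps
So m_l goes from -5 to +5
Count = 2l + 1 = 2*5 + 1
= 11

11


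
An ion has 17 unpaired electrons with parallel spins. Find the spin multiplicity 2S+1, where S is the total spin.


Total spin S = N * (1/2) = 17 * 0.5 = 8.5
Spin multiplicity = 2S + 1
= 2 * 8.5 + 1
= 18

18


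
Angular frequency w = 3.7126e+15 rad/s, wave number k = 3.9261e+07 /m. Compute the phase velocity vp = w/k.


vp = w / k
= 3.7126e+15 / 3.9261e+07
= 9.4562e+07 m/s

9.4562e+07


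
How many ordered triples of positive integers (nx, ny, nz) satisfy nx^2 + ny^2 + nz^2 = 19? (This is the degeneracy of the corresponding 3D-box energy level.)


Enumerate all (nx, ny, nz) with nx^2 + ny^2 + nz^2 = 19:
(1,3,3)
(3,1,3)
(3,3,1)
Total degeneracy = 3

3


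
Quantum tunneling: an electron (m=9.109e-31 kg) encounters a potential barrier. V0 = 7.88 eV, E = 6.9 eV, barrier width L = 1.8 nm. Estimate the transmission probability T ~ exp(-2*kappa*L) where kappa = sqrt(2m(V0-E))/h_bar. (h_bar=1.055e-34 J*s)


V0 - E = 0.98 eV = 1.5700e-19 J
kappa = sqrt(2 * m * (V0-E)) / h_bar
= sqrt(2 * 9.109e-31 * 1.5700e-19) / 1.055e-34
= 5.0692e+09 /m
2*kappa*L = 2 * 5.0692e+09 * 1.8e-9
= 18.2492
T = exp(-18.2492) = 1.187019e-08

1.187019e-08


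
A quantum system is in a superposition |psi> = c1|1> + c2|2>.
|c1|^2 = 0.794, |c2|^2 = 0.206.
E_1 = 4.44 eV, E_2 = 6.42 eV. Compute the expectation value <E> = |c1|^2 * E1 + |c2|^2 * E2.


<E> = |c1|^2 * E1 + |c2|^2 * E2
= 0.794 * 4.44 + 0.206 * 6.42
= 3.5254 + 1.3225
= 4.8479 eV

4.8479


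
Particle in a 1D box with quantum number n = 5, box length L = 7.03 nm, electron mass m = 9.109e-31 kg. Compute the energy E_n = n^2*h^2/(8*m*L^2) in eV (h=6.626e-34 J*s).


E = n^2 * h^2 / (8 * m * L^2)
= 5^2 * (6.626e-34)^2 / (8 * 9.109e-31 * (7.03e-9)^2)
= 25 * 4.3904e-67 / (8 * 9.109e-31 * 4.9421e-17)
= 3.0477e-20 J
= 0.1902 eV

0.1902


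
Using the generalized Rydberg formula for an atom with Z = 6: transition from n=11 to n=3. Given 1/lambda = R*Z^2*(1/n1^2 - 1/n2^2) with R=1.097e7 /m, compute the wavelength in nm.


1/lambda = R * Z^2 * (1/n1^2 - 1/n2^2)
= 1.097e7 * 6^2 * (1/3^2 - 1/11^2)
= 1.097e7 * 36 * (0.111111 - 0.008264)
= 4.0616e+07 /m
lambda = 1 / 4.0616e+07
= 24.6207 nm

24.6207


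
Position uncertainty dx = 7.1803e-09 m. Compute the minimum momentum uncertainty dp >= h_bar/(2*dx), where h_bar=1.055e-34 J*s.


dp = h_bar / (2 * dx)
= 1.055e-34 / (2 * 7.1803e-09)
= 1.055e-34 / 1.4361e-08
= 7.3465e-27 kg*m/s

7.3465e-27


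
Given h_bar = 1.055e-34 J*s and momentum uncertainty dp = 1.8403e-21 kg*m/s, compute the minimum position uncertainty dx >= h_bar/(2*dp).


dx = h_bar / (2 * dp)
= 1.055e-34 / (2 * 1.8403e-21)
= 1.055e-34 / 3.6806e-21
= 2.8664e-14 m

2.8664e-14


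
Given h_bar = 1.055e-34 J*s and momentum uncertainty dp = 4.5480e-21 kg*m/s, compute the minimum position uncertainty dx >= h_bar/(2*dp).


dx = h_bar / (2 * dp)
= 1.055e-34 / (2 * 4.5480e-21)
= 1.055e-34 / 9.0960e-21
= 1.1599e-14 m

1.1599e-14


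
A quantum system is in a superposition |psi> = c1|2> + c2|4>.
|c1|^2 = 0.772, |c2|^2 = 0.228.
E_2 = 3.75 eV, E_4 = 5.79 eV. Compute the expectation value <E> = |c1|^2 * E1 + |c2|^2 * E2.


<E> = |c1|^2 * E1 + |c2|^2 * E2
= 0.772 * 3.75 + 0.228 * 5.79
= 2.895 + 1.3201
= 4.2151 eV

4.2151


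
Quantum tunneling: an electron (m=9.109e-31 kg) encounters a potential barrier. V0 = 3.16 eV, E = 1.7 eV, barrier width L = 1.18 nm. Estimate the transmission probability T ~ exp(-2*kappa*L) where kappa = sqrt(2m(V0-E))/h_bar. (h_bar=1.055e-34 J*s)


V0 - E = 1.46 eV = 2.3389e-19 J
kappa = sqrt(2 * m * (V0-E)) / h_bar
= sqrt(2 * 9.109e-31 * 2.3389e-19) / 1.055e-34
= 6.1874e+09 /m
2*kappa*L = 2 * 6.1874e+09 * 1.18e-9
= 14.6022
T = exp(-14.6022) = 4.553607e-07

4.553607e-07


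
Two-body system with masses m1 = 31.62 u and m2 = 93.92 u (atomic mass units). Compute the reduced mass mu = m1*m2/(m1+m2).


mu = m1 * m2 / (m1 + m2)
= 31.62 * 93.92 / (31.62 + 93.92)
= 2969.7504 / 125.54
= 23.6558 u

23.6558


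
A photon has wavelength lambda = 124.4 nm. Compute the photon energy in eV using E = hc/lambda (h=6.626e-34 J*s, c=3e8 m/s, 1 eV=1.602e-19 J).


E = hc / lambda
= (6.626e-34)(3e8) / (124.4e-9)
= 1.9878e-25 / 1.2440e-07
= 1.5979e-18 J
Converting to eV: 1.5979e-18 / 1.602e-19
= 9.9745 eV

9.9745


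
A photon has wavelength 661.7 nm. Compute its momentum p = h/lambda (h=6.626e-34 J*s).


p = h / lambda
= 6.626e-34 / (661.7e-9)
= 6.626e-34 / 6.6170e-07
= 1.0014e-27 kg*m/s

1.0014e-27


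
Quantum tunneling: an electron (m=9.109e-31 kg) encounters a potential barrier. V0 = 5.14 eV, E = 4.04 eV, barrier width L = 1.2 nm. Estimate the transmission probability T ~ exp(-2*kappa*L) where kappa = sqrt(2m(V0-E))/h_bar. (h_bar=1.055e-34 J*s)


V0 - E = 1.1 eV = 1.7622e-19 J
kappa = sqrt(2 * m * (V0-E)) / h_bar
= sqrt(2 * 9.109e-31 * 1.7622e-19) / 1.055e-34
= 5.3706e+09 /m
2*kappa*L = 2 * 5.3706e+09 * 1.2e-9
= 12.8895
T = exp(-12.8895) = 2.524369e-06

2.524369e-06


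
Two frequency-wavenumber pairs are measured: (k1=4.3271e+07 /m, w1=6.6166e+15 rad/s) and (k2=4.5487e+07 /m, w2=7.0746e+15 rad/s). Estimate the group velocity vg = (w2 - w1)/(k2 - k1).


vg = (w2 - w1) / (k2 - k1)
= (7.0746e+15 - 6.6166e+15) / (4.5487e+07 - 4.3271e+07)
= 4.5800e+14 / 2.2160e+06
= 2.0668e+08 m/s

2.0668e+08


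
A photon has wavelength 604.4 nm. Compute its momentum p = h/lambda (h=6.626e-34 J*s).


p = h / lambda
= 6.626e-34 / (604.4e-9)
= 6.626e-34 / 6.0440e-07
= 1.0963e-27 kg*m/s

1.0963e-27


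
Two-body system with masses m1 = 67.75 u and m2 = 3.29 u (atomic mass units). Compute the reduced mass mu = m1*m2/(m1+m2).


mu = m1 * m2 / (m1 + m2)
= 67.75 * 3.29 / (67.75 + 3.29)
= 222.8975 / 71.04
= 3.1376 u

3.1376


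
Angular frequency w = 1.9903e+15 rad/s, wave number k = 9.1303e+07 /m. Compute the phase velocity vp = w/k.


vp = w / k
= 1.9903e+15 / 9.1303e+07
= 2.1799e+07 m/s

2.1799e+07


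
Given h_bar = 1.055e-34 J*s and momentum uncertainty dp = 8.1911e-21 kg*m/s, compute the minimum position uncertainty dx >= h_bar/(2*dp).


dx = h_bar / (2 * dp)
= 1.055e-34 / (2 * 8.1911e-21)
= 1.055e-34 / 1.6382e-20
= 6.4399e-15 m

6.4399e-15


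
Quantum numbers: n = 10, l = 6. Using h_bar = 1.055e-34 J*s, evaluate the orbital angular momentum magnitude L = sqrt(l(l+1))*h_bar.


L = sqrt(l*(l+1)) * h_bar
= sqrt(6 * 7) * 1.055e-34
= sqrt(42) * 1.055e-34
= 6.4807 * 1.055e-34
= 6.8372e-34 J*s

6.8372e-34


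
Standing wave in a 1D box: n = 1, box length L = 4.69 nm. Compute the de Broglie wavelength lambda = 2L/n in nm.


lambda = 2L / n
= 2 * 4.69 / 1
= 9.38 / 1
= 9.38 nm

9.38


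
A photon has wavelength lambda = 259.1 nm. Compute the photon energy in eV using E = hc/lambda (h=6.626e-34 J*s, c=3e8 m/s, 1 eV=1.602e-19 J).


E = hc / lambda
= (6.626e-34)(3e8) / (259.1e-9)
= 1.9878e-25 / 2.5910e-07
= 7.6719e-19 J
Converting to eV: 7.6719e-19 / 1.602e-19
= 4.789 eV

4.789


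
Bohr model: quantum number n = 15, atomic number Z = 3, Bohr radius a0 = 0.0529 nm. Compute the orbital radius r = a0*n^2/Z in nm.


r = a0 * n^2 / Z
= 0.0529 * 15^2 / 3
= 0.0529 * 225 / 3
= 3.9675 nm

3.9675


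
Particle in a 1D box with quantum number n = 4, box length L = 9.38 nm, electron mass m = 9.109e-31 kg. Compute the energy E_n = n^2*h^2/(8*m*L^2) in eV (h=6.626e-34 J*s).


E = n^2 * h^2 / (8 * m * L^2)
= 4^2 * (6.626e-34)^2 / (8 * 9.109e-31 * (9.38e-9)^2)
= 16 * 4.3904e-67 / (8 * 9.109e-31 * 8.7984e-17)
= 1.0956e-20 J
= 0.0684 eV

0.0684


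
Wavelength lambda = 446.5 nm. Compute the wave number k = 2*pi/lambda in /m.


k = 2 * pi / lambda
= 6.2832 / (446.5e-9)
= 6.2832 / 4.4650e-07
= 1.4072e+07 /m

1.4072e+07


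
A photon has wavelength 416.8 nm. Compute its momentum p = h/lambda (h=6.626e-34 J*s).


p = h / lambda
= 6.626e-34 / (416.8e-9)
= 6.626e-34 / 4.1680e-07
= 1.5897e-27 kg*m/s

1.5897e-27


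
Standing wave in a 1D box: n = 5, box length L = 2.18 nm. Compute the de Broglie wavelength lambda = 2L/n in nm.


lambda = 2L / n
= 2 * 2.18 / 5
= 4.36 / 5
= 0.872 nm

0.872


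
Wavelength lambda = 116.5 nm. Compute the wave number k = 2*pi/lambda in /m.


k = 2 * pi / lambda
= 6.2832 / (116.5e-9)
= 6.2832 / 1.1650e-07
= 5.3933e+07 /m

5.3933e+07


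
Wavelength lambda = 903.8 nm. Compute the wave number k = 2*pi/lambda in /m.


k = 2 * pi / lambda
= 6.2832 / (903.8e-9)
= 6.2832 / 9.0380e-07
= 6.9520e+06 /m

6.9520e+06


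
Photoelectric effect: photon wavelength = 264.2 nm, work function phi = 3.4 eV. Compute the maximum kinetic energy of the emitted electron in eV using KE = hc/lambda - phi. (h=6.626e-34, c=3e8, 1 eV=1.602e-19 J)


E_photon = hc / lambda
= (6.626e-34)(3e8) / (264.2e-9)
= 7.5238e-19 J
= 4.6965 eV
KE = E_photon - phi
= 4.6965 - 3.4
= 1.2965 eV

1.2965


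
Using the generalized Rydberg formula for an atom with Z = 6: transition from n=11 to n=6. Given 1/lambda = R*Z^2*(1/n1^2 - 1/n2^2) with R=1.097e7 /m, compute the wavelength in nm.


1/lambda = R * Z^2 * (1/n1^2 - 1/n2^2)
= 1.097e7 * 6^2 * (1/6^2 - 1/11^2)
= 1.097e7 * 36 * (0.027778 - 0.008264)
= 7.7062e+06 /m
lambda = 1 / 7.7062e+06
= 129.7657 nm

129.7657


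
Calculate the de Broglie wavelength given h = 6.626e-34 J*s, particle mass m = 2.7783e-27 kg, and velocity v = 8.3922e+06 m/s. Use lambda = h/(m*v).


lambda = h / (m * v)
= 6.626e-34 / (2.7783e-27 * 8.3922e+06)
= 6.626e-34 / 2.3316e-20
= 2.8418e-14 m

2.8418e-14


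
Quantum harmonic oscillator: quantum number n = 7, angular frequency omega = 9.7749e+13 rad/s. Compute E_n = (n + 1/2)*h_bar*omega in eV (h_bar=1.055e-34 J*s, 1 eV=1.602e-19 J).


E = (n + 1/2) * h_bar * omega
= (7 + 0.5) * 1.055e-34 * 9.7749e+13
= 7.5 * 1.0313e-20
= 7.7344e-20 J
= 0.4828 eV

0.4828


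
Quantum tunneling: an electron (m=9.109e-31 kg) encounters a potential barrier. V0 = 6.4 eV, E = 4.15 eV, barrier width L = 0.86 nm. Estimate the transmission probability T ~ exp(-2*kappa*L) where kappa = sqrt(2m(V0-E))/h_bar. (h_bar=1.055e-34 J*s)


V0 - E = 2.25 eV = 3.6045e-19 J
kappa = sqrt(2 * m * (V0-E)) / h_bar
= sqrt(2 * 9.109e-31 * 3.6045e-19) / 1.055e-34
= 7.6810e+09 /m
2*kappa*L = 2 * 7.6810e+09 * 0.86e-9
= 13.2114
T = exp(-13.2114) = 1.829624e-06

1.829624e-06


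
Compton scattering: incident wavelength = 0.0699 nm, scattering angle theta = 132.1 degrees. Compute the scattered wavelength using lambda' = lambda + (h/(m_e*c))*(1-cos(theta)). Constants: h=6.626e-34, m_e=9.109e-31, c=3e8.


Compton wavelength: h/(m_e*c) = 2.4247e-12 m
d_lambda = 2.4247e-12 * (1 - cos(132.1 deg))
= 2.4247e-12 * 1.670427
= 4.0503e-12 m = 0.00405 nm
lambda' = 0.0699 + 0.00405
= 0.07395 nm

0.07395


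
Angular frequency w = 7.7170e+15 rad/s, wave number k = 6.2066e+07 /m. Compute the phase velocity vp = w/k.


vp = w / k
= 7.7170e+15 / 6.2066e+07
= 1.2434e+08 m/s

1.2434e+08


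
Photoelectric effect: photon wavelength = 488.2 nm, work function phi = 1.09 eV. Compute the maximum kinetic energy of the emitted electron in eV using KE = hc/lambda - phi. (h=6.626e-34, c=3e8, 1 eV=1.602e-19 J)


E_photon = hc / lambda
= (6.626e-34)(3e8) / (488.2e-9)
= 4.0717e-19 J
= 2.5416 eV
KE = E_photon - phi
= 2.5416 - 1.09
= 1.4516 eV

1.4516


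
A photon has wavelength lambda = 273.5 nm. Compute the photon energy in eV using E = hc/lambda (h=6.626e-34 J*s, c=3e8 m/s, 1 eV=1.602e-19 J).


E = hc / lambda
= (6.626e-34)(3e8) / (273.5e-9)
= 1.9878e-25 / 2.7350e-07
= 7.2680e-19 J
Converting to eV: 7.2680e-19 / 1.602e-19
= 4.5368 eV

4.5368


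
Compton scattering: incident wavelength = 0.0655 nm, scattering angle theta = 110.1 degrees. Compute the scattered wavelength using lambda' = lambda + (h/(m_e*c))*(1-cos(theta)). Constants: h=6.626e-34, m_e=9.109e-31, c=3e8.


Compton wavelength: h/(m_e*c) = 2.4247e-12 m
d_lambda = 2.4247e-12 * (1 - cos(110.1 deg))
= 2.4247e-12 * 1.34366
= 3.2580e-12 m = 0.003258 nm
lambda' = 0.0655 + 0.003258
= 0.068758 nm

0.068758


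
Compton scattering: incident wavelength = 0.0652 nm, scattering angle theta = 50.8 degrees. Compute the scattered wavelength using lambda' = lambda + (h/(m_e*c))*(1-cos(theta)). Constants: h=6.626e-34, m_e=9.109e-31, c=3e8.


Compton wavelength: h/(m_e*c) = 2.4247e-12 m
d_lambda = 2.4247e-12 * (1 - cos(50.8 deg))
= 2.4247e-12 * 0.367971
= 8.9222e-13 m = 0.000892 nm
lambda' = 0.0652 + 0.000892
= 0.066092 nm

0.066092


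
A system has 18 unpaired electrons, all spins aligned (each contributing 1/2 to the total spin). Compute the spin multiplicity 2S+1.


Total spin S = N * (1/2) = 18 * 0.5 = 9.0
Spin multiplicity = 2S + 1
= 2 * 9.0 + 1
= 19

19


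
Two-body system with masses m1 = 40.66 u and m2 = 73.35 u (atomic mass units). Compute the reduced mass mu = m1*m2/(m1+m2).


mu = m1 * m2 / (m1 + m2)
= 40.66 * 73.35 / (40.66 + 73.35)
= 2982.411 / 114.01
= 26.1592 u

26.1592


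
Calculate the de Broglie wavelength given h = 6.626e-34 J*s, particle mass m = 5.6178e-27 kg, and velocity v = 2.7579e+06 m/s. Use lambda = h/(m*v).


lambda = h / (m * v)
= 6.626e-34 / (5.6178e-27 * 2.7579e+06)
= 6.626e-34 / 1.5493e-20
= 4.2767e-14 m

4.2767e-14


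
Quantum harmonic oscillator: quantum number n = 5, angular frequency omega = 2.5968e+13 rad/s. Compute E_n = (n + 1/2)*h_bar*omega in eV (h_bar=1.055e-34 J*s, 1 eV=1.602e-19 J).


E = (n + 1/2) * h_bar * omega
= (5 + 0.5) * 1.055e-34 * 2.5968e+13
= 5.5 * 2.7396e-21
= 1.5068e-20 J
= 0.0941 eV

0.0941


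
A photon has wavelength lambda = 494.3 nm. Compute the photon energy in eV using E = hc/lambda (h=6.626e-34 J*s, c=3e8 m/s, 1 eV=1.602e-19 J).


E = hc / lambda
= (6.626e-34)(3e8) / (494.3e-9)
= 1.9878e-25 / 4.9430e-07
= 4.0214e-19 J
Converting to eV: 4.0214e-19 / 1.602e-19
= 2.5103 eV

2.5103


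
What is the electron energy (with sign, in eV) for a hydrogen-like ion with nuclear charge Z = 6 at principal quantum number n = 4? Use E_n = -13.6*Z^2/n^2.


E_n = -13.6 * Z^2 / n^2
= -13.6 * 6^2 / 4^2
= -13.6 * 36 / 16
= -30.6 eV

-30.6


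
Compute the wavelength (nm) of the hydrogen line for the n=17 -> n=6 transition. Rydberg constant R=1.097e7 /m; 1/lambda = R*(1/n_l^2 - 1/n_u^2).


1/lambda = R * (1/n_l^2 - 1/n_u^2)
= 1.097e7 * (1/6^2 - 1/17^2)
= 1.097e7 * (0.027778 - 0.00346)
= 1.097e7 * 0.024318
= 2.6676e+05 /m
lambda = 1 / 2.6676e+05 = 3748.6353 nm

3748.6353


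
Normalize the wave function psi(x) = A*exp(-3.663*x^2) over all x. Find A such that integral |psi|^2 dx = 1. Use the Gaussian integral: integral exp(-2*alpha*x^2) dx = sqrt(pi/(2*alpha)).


integral |psi|^2 dx = A^2 * sqrt(pi/(2*alpha)) = 1
A^2 = sqrt(2*alpha/pi)
= sqrt(2 * 3.663 / pi)
= 1.527069
A = sqrt(1.527069)
= 1.2357

1.2357


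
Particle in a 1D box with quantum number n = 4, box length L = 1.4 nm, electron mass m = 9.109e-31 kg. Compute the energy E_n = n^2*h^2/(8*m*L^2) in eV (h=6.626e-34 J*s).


E = n^2 * h^2 / (8 * m * L^2)
= 4^2 * (6.626e-34)^2 / (8 * 9.109e-31 * (1.4e-9)^2)
= 16 * 4.3904e-67 / (8 * 9.109e-31 * 1.9600e-18)
= 4.9182e-19 J
= 3.07 eV

3.07


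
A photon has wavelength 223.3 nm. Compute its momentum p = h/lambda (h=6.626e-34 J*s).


p = h / lambda
= 6.626e-34 / (223.3e-9)
= 6.626e-34 / 2.2330e-07
= 2.9673e-27 kg*m/s

2.9673e-27


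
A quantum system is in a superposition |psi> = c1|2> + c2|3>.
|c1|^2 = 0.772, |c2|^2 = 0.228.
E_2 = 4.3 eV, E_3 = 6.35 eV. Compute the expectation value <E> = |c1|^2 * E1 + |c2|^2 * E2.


<E> = |c1|^2 * E1 + |c2|^2 * E2
= 0.772 * 4.3 + 0.228 * 6.35
= 3.3196 + 1.4478
= 4.7674 eV

4.7674


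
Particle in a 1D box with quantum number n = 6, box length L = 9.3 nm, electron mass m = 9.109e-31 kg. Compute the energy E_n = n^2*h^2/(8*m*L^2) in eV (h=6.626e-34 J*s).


E = n^2 * h^2 / (8 * m * L^2)
= 6^2 * (6.626e-34)^2 / (8 * 9.109e-31 * (9.3e-9)^2)
= 36 * 4.3904e-67 / (8 * 9.109e-31 * 8.6490e-17)
= 2.5077e-20 J
= 0.1565 eV

0.1565


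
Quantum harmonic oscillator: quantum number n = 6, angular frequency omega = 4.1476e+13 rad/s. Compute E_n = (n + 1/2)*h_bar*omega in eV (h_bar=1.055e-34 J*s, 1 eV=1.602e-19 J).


E = (n + 1/2) * h_bar * omega
= (6 + 0.5) * 1.055e-34 * 4.1476e+13
= 6.5 * 4.3757e-21
= 2.8442e-20 J
= 0.1775 eV

0.1775


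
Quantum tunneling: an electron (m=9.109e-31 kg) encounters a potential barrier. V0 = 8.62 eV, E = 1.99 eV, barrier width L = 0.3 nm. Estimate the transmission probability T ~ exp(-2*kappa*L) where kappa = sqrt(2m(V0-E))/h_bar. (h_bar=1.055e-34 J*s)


V0 - E = 6.63 eV = 1.0621e-18 J
kappa = sqrt(2 * m * (V0-E)) / h_bar
= sqrt(2 * 9.109e-31 * 1.0621e-18) / 1.055e-34
= 1.3185e+10 /m
2*kappa*L = 2 * 1.3185e+10 * 0.3e-9
= 7.9111
T = exp(-7.9111) = 3.666491e-04

3.666491e-04


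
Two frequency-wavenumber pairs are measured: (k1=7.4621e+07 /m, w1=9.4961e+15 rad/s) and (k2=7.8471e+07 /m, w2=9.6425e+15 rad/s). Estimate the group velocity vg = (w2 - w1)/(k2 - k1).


vg = (w2 - w1) / (k2 - k1)
= (9.6425e+15 - 9.4961e+15) / (7.8471e+07 - 7.4621e+07)
= 1.4640e+14 / 3.8500e+06
= 3.8026e+07 m/s

3.8026e+07


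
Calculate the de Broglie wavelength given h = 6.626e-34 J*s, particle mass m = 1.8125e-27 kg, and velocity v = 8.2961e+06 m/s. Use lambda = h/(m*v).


lambda = h / (m * v)
= 6.626e-34 / (1.8125e-27 * 8.2961e+06)
= 6.626e-34 / 1.5037e-20
= 4.4066e-14 m

4.4066e-14


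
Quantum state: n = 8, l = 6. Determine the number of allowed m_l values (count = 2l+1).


m_l ranges from -l to +l in integer steps
So m_l goes from -6 to +6
Count = 2l + 1 = 2*6 + 1
= 13

13


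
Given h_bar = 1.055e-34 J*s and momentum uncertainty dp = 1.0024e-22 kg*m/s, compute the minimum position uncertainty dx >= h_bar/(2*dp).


dx = h_bar / (2 * dp)
= 1.055e-34 / (2 * 1.0024e-22)
= 1.055e-34 / 2.0048e-22
= 5.2624e-13 m

5.2624e-13


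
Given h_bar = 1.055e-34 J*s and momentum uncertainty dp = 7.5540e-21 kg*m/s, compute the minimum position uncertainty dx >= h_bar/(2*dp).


dx = h_bar / (2 * dp)
= 1.055e-34 / (2 * 7.5540e-21)
= 1.055e-34 / 1.5108e-20
= 6.9831e-15 m

6.9831e-15


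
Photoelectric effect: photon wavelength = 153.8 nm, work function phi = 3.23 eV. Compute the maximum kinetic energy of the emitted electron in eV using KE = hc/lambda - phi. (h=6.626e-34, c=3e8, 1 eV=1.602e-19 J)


E_photon = hc / lambda
= (6.626e-34)(3e8) / (153.8e-9)
= 1.2925e-18 J
= 8.0678 eV
KE = E_photon - phi
= 8.0678 - 3.23
= 4.8378 eV

4.8378


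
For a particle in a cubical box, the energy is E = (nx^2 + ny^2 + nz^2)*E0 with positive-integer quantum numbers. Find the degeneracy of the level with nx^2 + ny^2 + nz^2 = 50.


Enumerate all (nx, ny, nz) with nx^2 + ny^2 + nz^2 = 50:
(3,4,5)
(3,5,4)
(4,3,5)
(4,5,3)
(5,3,4)
(5,4,3)
Total degeneracy = 6

6


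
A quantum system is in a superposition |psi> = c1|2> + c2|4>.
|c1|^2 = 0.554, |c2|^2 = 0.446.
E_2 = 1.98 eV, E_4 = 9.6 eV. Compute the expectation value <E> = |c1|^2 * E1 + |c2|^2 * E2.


<E> = |c1|^2 * E1 + |c2|^2 * E2
= 0.554 * 1.98 + 0.446 * 9.6
= 1.0969 + 4.2816
= 5.3785 eV

5.3785


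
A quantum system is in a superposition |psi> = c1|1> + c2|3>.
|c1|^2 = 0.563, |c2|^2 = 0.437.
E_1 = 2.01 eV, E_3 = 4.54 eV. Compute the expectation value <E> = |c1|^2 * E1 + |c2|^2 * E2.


<E> = |c1|^2 * E1 + |c2|^2 * E2
= 0.563 * 2.01 + 0.437 * 4.54
= 1.1316 + 1.984
= 3.1156 eV

3.1156


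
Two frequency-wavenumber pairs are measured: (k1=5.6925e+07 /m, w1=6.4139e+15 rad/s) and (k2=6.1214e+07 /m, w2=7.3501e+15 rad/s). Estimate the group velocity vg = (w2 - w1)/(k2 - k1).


vg = (w2 - w1) / (k2 - k1)
= (7.3501e+15 - 6.4139e+15) / (6.1214e+07 - 5.6925e+07)
= 9.3620e+14 / 4.2890e+06
= 2.1828e+08 m/s

2.1828e+08


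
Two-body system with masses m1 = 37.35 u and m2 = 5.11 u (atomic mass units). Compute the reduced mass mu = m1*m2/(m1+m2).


mu = m1 * m2 / (m1 + m2)
= 37.35 * 5.11 / (37.35 + 5.11)
= 190.8585 / 42.46
= 4.495 u

4.495


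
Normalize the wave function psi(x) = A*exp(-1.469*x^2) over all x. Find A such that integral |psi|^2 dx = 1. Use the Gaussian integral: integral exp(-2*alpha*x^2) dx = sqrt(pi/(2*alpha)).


integral |psi|^2 dx = A^2 * sqrt(pi/(2*alpha)) = 1
A^2 = sqrt(2*alpha/pi)
= sqrt(2 * 1.469 / pi)
= 0.967055
A = sqrt(0.967055)
= 0.9834

0.9834


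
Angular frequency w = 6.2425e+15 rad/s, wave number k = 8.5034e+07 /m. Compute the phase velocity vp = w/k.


vp = w / k
= 6.2425e+15 / 8.5034e+07
= 7.3412e+07 m/s

7.3412e+07


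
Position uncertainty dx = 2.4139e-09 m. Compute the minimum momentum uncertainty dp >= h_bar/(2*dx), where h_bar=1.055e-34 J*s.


dp = h_bar / (2 * dx)
= 1.055e-34 / (2 * 2.4139e-09)
= 1.055e-34 / 4.8278e-09
= 2.1853e-26 kg*m/s

2.1853e-26


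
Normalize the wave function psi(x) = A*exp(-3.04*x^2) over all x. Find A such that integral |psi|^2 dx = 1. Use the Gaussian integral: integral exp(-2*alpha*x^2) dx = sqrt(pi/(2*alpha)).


integral |psi|^2 dx = A^2 * sqrt(pi/(2*alpha)) = 1
A^2 = sqrt(2*alpha/pi)
= sqrt(2 * 3.04 / pi)
= 1.391159
A = sqrt(1.391159)
= 1.1795

1.1795


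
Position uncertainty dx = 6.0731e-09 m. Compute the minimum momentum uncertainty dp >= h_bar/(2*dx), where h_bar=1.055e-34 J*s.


dp = h_bar / (2 * dx)
= 1.055e-34 / (2 * 6.0731e-09)
= 1.055e-34 / 1.2146e-08
= 8.6858e-27 kg*m/s

8.6858e-27


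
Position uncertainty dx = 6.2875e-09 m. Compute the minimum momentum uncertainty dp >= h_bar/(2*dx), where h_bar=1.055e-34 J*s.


dp = h_bar / (2 * dx)
= 1.055e-34 / (2 * 6.2875e-09)
= 1.055e-34 / 1.2575e-08
= 8.3897e-27 kg*m/s

8.3897e-27


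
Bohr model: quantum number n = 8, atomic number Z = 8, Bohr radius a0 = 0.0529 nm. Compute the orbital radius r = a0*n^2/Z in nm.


r = a0 * n^2 / Z
= 0.0529 * 8^2 / 8
= 0.0529 * 64 / 8
= 0.4232 nm

0.4232


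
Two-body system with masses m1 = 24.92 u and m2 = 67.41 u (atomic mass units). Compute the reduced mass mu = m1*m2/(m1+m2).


mu = m1 * m2 / (m1 + m2)
= 24.92 * 67.41 / (24.92 + 67.41)
= 1679.8572 / 92.33
= 18.1941 u

18.1941


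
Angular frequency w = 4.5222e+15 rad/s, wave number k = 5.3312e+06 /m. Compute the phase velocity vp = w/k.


vp = w / k
= 4.5222e+15 / 5.3312e+06
= 8.4825e+08 m/s

8.4825e+08


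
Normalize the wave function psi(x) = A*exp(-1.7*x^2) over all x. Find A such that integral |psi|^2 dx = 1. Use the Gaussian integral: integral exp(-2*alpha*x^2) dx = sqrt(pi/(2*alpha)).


integral |psi|^2 dx = A^2 * sqrt(pi/(2*alpha)) = 1
A^2 = sqrt(2*alpha/pi)
= sqrt(2 * 1.7 / pi)
= 1.040314
A = sqrt(1.040314)
= 1.02

1.02


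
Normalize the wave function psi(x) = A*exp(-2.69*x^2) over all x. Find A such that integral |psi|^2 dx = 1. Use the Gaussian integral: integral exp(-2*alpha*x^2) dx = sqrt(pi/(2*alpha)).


integral |psi|^2 dx = A^2 * sqrt(pi/(2*alpha)) = 1
A^2 = sqrt(2*alpha/pi)
= sqrt(2 * 2.69 / pi)
= 1.308628
A = sqrt(1.308628)
= 1.144

1.144


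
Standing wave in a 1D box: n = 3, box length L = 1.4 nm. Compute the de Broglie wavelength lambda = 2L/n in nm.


lambda = 2L / n
= 2 * 1.4 / 3
= 2.8 / 3
= 0.9333 nm

0.9333


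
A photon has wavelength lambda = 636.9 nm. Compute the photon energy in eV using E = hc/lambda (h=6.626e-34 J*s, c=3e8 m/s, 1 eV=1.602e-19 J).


E = hc / lambda
= (6.626e-34)(3e8) / (636.9e-9)
= 1.9878e-25 / 6.3690e-07
= 3.1211e-19 J
Converting to eV: 3.1211e-19 / 1.602e-19
= 1.9482 eV

1.9482


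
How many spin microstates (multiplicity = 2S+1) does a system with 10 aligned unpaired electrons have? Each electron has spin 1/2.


Total spin S = N * (1/2) = 10 * 0.5 = 5.0
Spin multiplicity = 2S + 1
= 2 * 5.0 + 1
= 11

11


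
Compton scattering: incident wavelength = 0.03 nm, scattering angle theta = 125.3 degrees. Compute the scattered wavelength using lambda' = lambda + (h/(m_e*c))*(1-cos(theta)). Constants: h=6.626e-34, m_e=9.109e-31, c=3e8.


Compton wavelength: h/(m_e*c) = 2.4247e-12 m
d_lambda = 2.4247e-12 * (1 - cos(125.3 deg))
= 2.4247e-12 * 1.577858
= 3.8258e-12 m = 0.003826 nm
lambda' = 0.03 + 0.003826
= 0.033826 nm

0.033826


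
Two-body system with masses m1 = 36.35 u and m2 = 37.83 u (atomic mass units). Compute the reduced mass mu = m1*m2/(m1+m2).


mu = m1 * m2 / (m1 + m2)
= 36.35 * 37.83 / (36.35 + 37.83)
= 1375.1205 / 74.18
= 18.5376 u

18.5376


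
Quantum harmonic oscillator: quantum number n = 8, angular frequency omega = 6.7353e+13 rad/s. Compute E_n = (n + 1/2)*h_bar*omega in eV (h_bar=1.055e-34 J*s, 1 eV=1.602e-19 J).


E = (n + 1/2) * h_bar * omega
= (8 + 0.5) * 1.055e-34 * 6.7353e+13
= 8.5 * 7.1057e-21
= 6.0399e-20 J
= 0.377 eV

0.377


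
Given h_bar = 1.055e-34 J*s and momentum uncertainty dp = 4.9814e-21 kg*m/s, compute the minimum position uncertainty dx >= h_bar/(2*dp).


dx = h_bar / (2 * dp)
= 1.055e-34 / (2 * 4.9814e-21)
= 1.055e-34 / 9.9628e-21
= 1.0589e-14 m

1.0589e-14


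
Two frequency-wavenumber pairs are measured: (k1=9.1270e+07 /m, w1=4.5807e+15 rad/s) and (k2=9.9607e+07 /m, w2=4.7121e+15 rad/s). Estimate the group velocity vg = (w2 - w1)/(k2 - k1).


vg = (w2 - w1) / (k2 - k1)
= (4.7121e+15 - 4.5807e+15) / (9.9607e+07 - 9.1270e+07)
= 1.3140e+14 / 8.3370e+06
= 1.5761e+07 m/s

1.5761e+07


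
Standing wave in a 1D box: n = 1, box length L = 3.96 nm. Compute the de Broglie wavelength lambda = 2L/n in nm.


lambda = 2L / n
= 2 * 3.96 / 1
= 7.92 / 1
= 7.92 nm

7.92


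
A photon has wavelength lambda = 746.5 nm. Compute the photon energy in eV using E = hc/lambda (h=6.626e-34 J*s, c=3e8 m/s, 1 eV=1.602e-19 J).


E = hc / lambda
= (6.626e-34)(3e8) / (746.5e-9)
= 1.9878e-25 / 7.4650e-07
= 2.6628e-19 J
Converting to eV: 2.6628e-19 / 1.602e-19
= 1.6622 eV

1.6622


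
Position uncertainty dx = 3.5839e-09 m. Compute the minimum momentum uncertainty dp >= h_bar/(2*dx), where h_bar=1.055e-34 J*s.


dp = h_bar / (2 * dx)
= 1.055e-34 / (2 * 3.5839e-09)
= 1.055e-34 / 7.1678e-09
= 1.4719e-26 kg*m/s

1.4719e-26


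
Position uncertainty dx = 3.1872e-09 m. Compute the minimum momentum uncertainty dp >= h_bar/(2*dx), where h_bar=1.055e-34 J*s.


dp = h_bar / (2 * dx)
= 1.055e-34 / (2 * 3.1872e-09)
= 1.055e-34 / 6.3744e-09
= 1.6551e-26 kg*m/s

1.6551e-26


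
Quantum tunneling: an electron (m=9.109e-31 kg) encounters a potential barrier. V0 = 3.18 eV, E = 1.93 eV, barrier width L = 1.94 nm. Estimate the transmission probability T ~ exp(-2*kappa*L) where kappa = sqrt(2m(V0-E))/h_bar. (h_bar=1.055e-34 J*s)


V0 - E = 1.25 eV = 2.0025e-19 J
kappa = sqrt(2 * m * (V0-E)) / h_bar
= sqrt(2 * 9.109e-31 * 2.0025e-19) / 1.055e-34
= 5.7251e+09 /m
2*kappa*L = 2 * 5.7251e+09 * 1.94e-9
= 22.2134
T = exp(-22.2134) = 2.253327e-10

2.253327e-10


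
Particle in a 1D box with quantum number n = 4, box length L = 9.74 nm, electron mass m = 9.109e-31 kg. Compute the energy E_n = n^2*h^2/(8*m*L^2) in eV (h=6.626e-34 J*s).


E = n^2 * h^2 / (8 * m * L^2)
= 4^2 * (6.626e-34)^2 / (8 * 9.109e-31 * (9.74e-9)^2)
= 16 * 4.3904e-67 / (8 * 9.109e-31 * 9.4868e-17)
= 1.0161e-20 J
= 0.0634 eV

0.0634


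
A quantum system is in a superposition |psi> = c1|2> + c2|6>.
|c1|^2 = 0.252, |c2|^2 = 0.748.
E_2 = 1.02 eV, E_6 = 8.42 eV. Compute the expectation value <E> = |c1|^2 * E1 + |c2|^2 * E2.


<E> = |c1|^2 * E1 + |c2|^2 * E2
= 0.252 * 1.02 + 0.748 * 8.42
= 0.257 + 6.2982
= 6.5552 eV

6.5552


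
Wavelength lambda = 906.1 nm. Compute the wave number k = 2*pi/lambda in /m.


k = 2 * pi / lambda
= 6.2832 / (906.1e-9)
= 6.2832 / 9.0610e-07
= 6.9343e+06 /m

6.9343e+06


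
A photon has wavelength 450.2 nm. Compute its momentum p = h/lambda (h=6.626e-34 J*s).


p = h / lambda
= 6.626e-34 / (450.2e-9)
= 6.626e-34 / 4.5020e-07
= 1.4718e-27 kg*m/s

1.4718e-27


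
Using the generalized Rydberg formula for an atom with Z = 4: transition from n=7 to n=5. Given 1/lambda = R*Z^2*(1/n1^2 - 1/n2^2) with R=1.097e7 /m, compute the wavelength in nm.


1/lambda = R * Z^2 * (1/n1^2 - 1/n2^2)
= 1.097e7 * 4^2 * (1/5^2 - 1/7^2)
= 1.097e7 * 16 * (0.04 - 0.020408)
= 3.4388e+06 /m
lambda = 1 / 3.4388e+06
= 290.8026 nm

290.8026


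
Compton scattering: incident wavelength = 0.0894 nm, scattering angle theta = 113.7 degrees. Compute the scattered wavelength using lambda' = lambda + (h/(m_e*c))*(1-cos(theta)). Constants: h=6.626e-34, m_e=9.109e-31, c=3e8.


Compton wavelength: h/(m_e*c) = 2.4247e-12 m
d_lambda = 2.4247e-12 * (1 - cos(113.7 deg))
= 2.4247e-12 * 1.401948
= 3.3993e-12 m = 0.003399 nm
lambda' = 0.0894 + 0.003399
= 0.092799 nm

0.092799


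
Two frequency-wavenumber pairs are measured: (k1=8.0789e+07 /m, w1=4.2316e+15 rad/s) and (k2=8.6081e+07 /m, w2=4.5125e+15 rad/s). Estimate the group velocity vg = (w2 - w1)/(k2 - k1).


vg = (w2 - w1) / (k2 - k1)
= (4.5125e+15 - 4.2316e+15) / (8.6081e+07 - 8.0789e+07)
= 2.8090e+14 / 5.2920e+06
= 5.3080e+07 m/s

5.3080e+07


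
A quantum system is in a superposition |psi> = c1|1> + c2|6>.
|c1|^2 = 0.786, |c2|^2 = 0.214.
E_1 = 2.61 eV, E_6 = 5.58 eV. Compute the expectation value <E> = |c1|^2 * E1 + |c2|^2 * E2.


<E> = |c1|^2 * E1 + |c2|^2 * E2
= 0.786 * 2.61 + 0.214 * 5.58
= 2.0515 + 1.1941
= 3.2456 eV

3.2456


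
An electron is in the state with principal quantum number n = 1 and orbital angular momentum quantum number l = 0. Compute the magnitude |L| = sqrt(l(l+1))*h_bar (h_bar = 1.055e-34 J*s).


L = sqrt(l*(l+1)) * h_bar
= sqrt(0 * 1) * 1.055e-34
= sqrt(0) * 1.055e-34
= 0.0 * 1.055e-34
= 0.0000e+00 J*s

0.0000e+00


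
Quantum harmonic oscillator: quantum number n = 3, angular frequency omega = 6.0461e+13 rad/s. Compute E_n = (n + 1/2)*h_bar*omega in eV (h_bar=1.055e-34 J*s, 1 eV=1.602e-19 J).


E = (n + 1/2) * h_bar * omega
= (3 + 0.5) * 1.055e-34 * 6.0461e+13
= 3.5 * 6.3786e-21
= 2.2325e-20 J
= 0.1394 eV

0.1394


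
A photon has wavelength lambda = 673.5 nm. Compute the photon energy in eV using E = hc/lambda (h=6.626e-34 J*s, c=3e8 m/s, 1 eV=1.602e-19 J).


E = hc / lambda
= (6.626e-34)(3e8) / (673.5e-9)
= 1.9878e-25 / 6.7350e-07
= 2.9514e-19 J
Converting to eV: 2.9514e-19 / 1.602e-19
= 1.8424 eV

1.8424


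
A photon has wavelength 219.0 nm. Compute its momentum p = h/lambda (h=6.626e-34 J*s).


p = h / lambda
= 6.626e-34 / (219.0e-9)
= 6.626e-34 / 2.1900e-07
= 3.0256e-27 kg*m/s

3.0256e-27


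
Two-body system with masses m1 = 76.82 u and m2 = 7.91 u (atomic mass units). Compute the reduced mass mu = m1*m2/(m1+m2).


mu = m1 * m2 / (m1 + m2)
= 76.82 * 7.91 / (76.82 + 7.91)
= 607.6462 / 84.73
= 7.1716 u

7.1716


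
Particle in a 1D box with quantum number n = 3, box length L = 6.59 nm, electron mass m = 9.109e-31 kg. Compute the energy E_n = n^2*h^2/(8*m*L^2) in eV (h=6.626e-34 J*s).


E = n^2 * h^2 / (8 * m * L^2)
= 3^2 * (6.626e-34)^2 / (8 * 9.109e-31 * (6.59e-9)^2)
= 9 * 4.3904e-67 / (8 * 9.109e-31 * 4.3428e-17)
= 1.2486e-20 J
= 0.0779 eV

0.0779


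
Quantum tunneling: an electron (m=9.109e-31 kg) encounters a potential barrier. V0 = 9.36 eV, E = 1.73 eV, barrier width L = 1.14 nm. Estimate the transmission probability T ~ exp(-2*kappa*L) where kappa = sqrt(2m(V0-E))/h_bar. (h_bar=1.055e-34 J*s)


V0 - E = 7.63 eV = 1.2223e-18 J
kappa = sqrt(2 * m * (V0-E)) / h_bar
= sqrt(2 * 9.109e-31 * 1.2223e-18) / 1.055e-34
= 1.4145e+10 /m
2*kappa*L = 2 * 1.4145e+10 * 1.14e-9
= 32.2497
T = exp(-32.2497) = 9.865395e-15

9.865395e-15


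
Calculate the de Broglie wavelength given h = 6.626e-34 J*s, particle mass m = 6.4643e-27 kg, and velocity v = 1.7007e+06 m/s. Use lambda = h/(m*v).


lambda = h / (m * v)
= 6.626e-34 / (6.4643e-27 * 1.7007e+06)
= 6.626e-34 / 1.0994e-20
= 6.0270e-14 m

6.0270e-14


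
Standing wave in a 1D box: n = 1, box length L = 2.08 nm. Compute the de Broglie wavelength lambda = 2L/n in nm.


lambda = 2L / n
= 2 * 2.08 / 1
= 4.16 / 1
= 4.16 nm

4.16
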